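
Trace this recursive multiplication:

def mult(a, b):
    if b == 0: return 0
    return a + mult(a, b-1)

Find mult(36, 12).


mult(36, 12) = 36 + mult(36, 11)
mult(36, 11) = 36 + mult(36, 10)
mult(36, 10) = 36 + mult(36, 9)
mult(36, 9) = 36 + mult(36, 8)
mult(36, 8) = 36 + mult(36, 7)
mult(36, 7) = 36 + mult(36, 6)
mult(36, 6) = 36 + mult(36, 5)
mult(36, 5) = 36 + mult(36, 4)
mult(36, 4) = 36 + mult(36, 3)
mult(36, 3) = 36 + mult(36, 2)
mult(36, 2) = 36 + mult(36, 1)
mult(36, 1) = 36 + mult(36, 0)
mult(36, 0) = 0  (base case)
Total: 36 + 36 + 36 + 36 + 36 + 36 + 36 + 36 + 36 + 36 + 36 + 36 + 0 = 432

432


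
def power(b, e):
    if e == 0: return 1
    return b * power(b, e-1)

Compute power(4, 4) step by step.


power(4, 4)
= 4 * power(4, 3)
= 4 * 4 * power(4, 2)
= 4 * 4 * 4 * power(4, 1)
= 4 * 4 * 4 * 4 * power(4, 0)
= 4 * 4 * 4 * 4 * 1
= 256

256


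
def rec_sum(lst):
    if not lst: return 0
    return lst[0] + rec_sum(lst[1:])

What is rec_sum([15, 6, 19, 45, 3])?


rec_sum([15, 6, 19, 45, 3]) = 15 + rec_sum([6, 19, 45, 3])
rec_sum([6, 19, 45, 3]) = 6 + rec_sum([19, 45, 3])
rec_sum([19, 45, 3]) = 19 + rec_sum([45, 3])
rec_sum([45, 3]) = 45 + rec_sum([3])
rec_sum([3]) = 3 + rec_sum([])
rec_sum([]) = 0  (base case)
Total: 15 + 6 + 19 + 45 + 3 + 0 = 88

88


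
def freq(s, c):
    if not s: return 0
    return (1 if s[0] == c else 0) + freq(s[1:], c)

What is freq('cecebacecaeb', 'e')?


s[0]='c' != 'e' -> 0
s[0]='e' == 'e' -> 1
s[0]='c' != 'e' -> 0
s[0]='e' == 'e' -> 1
s[0]='b' != 'e' -> 0
s[0]='a' != 'e' -> 0
s[0]='c' != 'e' -> 0
s[0]='e' == 'e' -> 1
s[0]='c' != 'e' -> 0
s[0]='a' != 'e' -> 0
s[0]='e' == 'e' -> 1
s[0]='b' != 'e' -> 0
Sum: 0 + 1 + 0 + 1 + 0 + 0 + 0 + 1 + 0 + 0 + 1 + 0 = 4

4


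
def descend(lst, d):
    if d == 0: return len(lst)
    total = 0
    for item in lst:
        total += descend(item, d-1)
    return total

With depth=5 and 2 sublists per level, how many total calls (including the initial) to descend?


At depth 0 (root): 1 call
At depth 1: each of 1 parents calls descend on 2 children = 2 calls
At depth 2: each of 2 parents calls descend on 2 children = 4 calls
At depth 3: each of 4 parents calls descend on 2 children = 8 calls
At depth 4: each of 8 parents calls descend on 2 children = 16 calls
At depth 5: each of 16 parents calls descend on 2 children = 32 calls
Total: 1 + 2 + 4 + 8 + 16 + 32 = 63

63


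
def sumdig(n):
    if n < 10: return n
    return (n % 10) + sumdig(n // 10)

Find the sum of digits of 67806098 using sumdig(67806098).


sumdig(67806098) = 8 + sumdig(6780609)
sumdig(6780609) = 9 + sumdig(678060)
sumdig(678060) = 0 + sumdig(67806)
sumdig(67806) = 6 + sumdig(6780)
sumdig(6780) = 0 + sumdig(678)
sumdig(678) = 8 + sumdig(67)
sumdig(67) = 7 + sumdig(6)
sumdig(6) = 6  (base case)
Total: 8 + 9 + 0 + 6 + 0 + 8 + 7 + 6 = 44

44


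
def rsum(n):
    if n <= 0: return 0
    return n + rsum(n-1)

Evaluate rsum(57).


rsum(57)
= 57 + 56 + 55 + 54 + 53 + 52 + 51 + 50 + 49 + 48 + 47 + 46 + 45 + 44 + 43 + 42 + 41 + 40 + 39 + 38 + 37 + 36 + 35 + 34 + 33 + 32 + 31 + 30 + 29 + 28 + 27 + 26 + 25 + 24 + 23 + 22 + 21 + 20 + 19 + 18 + 17 + 16 + 15 + 14 + 13 + 12 + 11 + 10 + 9 + 8 + 7 + 6 + 5 + 4 + 3 + 2 + 1 + rsum(0)
= 57 + 56 + 55 + 54 + 53 + 52 + 51 + 50 + 49 + 48 + 47 + 46 + 45 + 44 + 43 + 42 + 41 + 40 + 39 + 38 + 37 + 36 + 35 + 34 + 33 + 32 + 31 + 30 + 29 + 28 + 27 + 26 + 25 + 24 + 23 + 22 + 21 + 20 + 19 + 18 + 17 + 16 + 15 + 14 + 13 + 12 + 11 + 10 + 9 + 8 + 7 + 6 + 5 + 4 + 3 + 2 + 1 + 0
= 1653

1653


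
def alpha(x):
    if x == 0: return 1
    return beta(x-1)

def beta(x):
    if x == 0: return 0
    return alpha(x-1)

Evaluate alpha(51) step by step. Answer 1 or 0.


alpha(51) = beta(50)
beta(50) = alpha(49)
alpha(49) = beta(48)
beta(48) = alpha(47)
alpha(47) = beta(46)
beta(46) = alpha(45)
alpha(45) = beta(44)
beta(44) = alpha(43)
alpha(43) = beta(42)
beta(42) = alpha(41)
alpha(41) = beta(40)
beta(40) = alpha(39)
alpha(39) = beta(38)
beta(38) = alpha(37)
alpha(37) = beta(36)
beta(36) = alpha(35)
alpha(35) = beta(34)
beta(34) = alpha(33)
alpha(33) = beta(32)
beta(32) = alpha(31)
alpha(31) = beta(30)
beta(30) = alpha(29)
alpha(29) = beta(28)
beta(28) = alpha(27)
alpha(27) = beta(26)
beta(26) = alpha(25)
alpha(25) = beta(24)
beta(24) = alpha(23)
alpha(23) = beta(22)
beta(22) = alpha(21)
alpha(21) = beta(20)
beta(20) = alpha(19)
alpha(19) = beta(18)
beta(18) = alpha(17)
alpha(17) = beta(16)
beta(16) = alpha(15)
alpha(15) = beta(14)
beta(14) = alpha(13)
alpha(13) = beta(12)
beta(12) = alpha(11)
alpha(11) = beta(10)
beta(10) = alpha(9)
alpha(9) = beta(8)
beta(8) = alpha(7)
alpha(7) = beta(6)
beta(6) = alpha(5)
alpha(5) = beta(4)
beta(4) = alpha(3)
alpha(3) = beta(2)
beta(2) = alpha(1)
alpha(1) = beta(0)
beta(0) = 0  (base case)
Result: 0

0


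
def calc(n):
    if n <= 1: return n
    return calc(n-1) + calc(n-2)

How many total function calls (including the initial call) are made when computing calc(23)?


Let C(n) = total calls for calc(n)
C(0) = 1, C(1) = 1
C(2) = 1 + C(1) + C(0) = 1 + 1 + 1 = 3
C(3) = 1 + C(2) + C(1) = 1 + 3 + 1 = 5
C(4) = 1 + C(3) + C(2) = 1 + 5 + 3 = 9
C(5) = 1 + C(4) + C(3) = 1 + 9 + 5 = 15
C(6) = 1 + C(5) + C(4) = 1 + 15 + 9 = 25
C(7) = 1 + C(6) + C(5) = 1 + 25 + 15 = 41
C(8) = 1 + C(7) + C(6) = 1 + 41 + 25 = 67
C(9) = 1 + C(8) + C(7) = 1 + 67 + 41 = 109
C(10) = 1 + C(9) + C(8) = 1 + 109 + 67 = 177
C(11) = 1 + C(10) + C(9) = 1 + 177 + 109 = 287
C(12) = 1 + C(11) + C(10) = 1 + 287 + 177 = 465
C(13) = 1 + C(12) + C(11) = 1 + 465 + 287 = 753
C(14) = 1 + C(13) + C(12) = 1 + 753 + 465 = 1219
C(15) = 1 + C(14) + C(13) = 1 + 1219 + 753 = 1973
C(16) = 1 + C(15) + C(14) = 1 + 1973 + 1219 = 3193
C(17) = 1 + C(16) + C(15) = 1 + 3193 + 1973 = 5167
C(18) = 1 + C(17) + C(16) = 1 + 5167 + 3193 = 8361
C(19) = 1 + C(18) + C(17) = 1 + 8361 + 5167 = 13529
C(20) = 1 + C(19) + C(18) = 1 + 13529 + 8361 = 21891
C(21) = 1 + C(20) + C(19) = 1 + 21891 + 13529 = 35421
C(22) = 1 + C(21) + C(20) = 1 + 35421 + 21891 = 57313
C(23) = 1 + C(22) + C(21) = 1 + 57313 + 35421 = 92735

92735


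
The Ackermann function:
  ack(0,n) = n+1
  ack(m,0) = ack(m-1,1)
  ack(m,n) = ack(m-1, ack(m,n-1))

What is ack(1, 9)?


ack(1, 9) = ack(0, ack(1, 8))
  ack(1, 8) = ack(0, ack(1, 7))
    ack(1, 7) = ack(0, ack(1, 6))
      ack(1, 6) = ack(0, ack(1, 5))
        ack(1, 5) = ack(0, ack(1, 4))
          ack(1, 4) = ack(0, ack(1, 3))
          ack(1, 3) = ack(0, ack(1, 2))
          ack(1, 2) = ack(0, ack(1, 1))
          ack(1, 1) = ack(0, ack(1, 0))
          ack(1, 0) = ack(0, 1)
          ack(0, 1) = 2
            = ack(0, 2)
          ack(0, 2) = 3
            = ack(0, 3)
          ack(0, 3) = 4
            = ack(0, 4)
          ack(0, 4) = 5
            = ack(0, 5)
          ack(0, 5) = 6
          = ack(0, 6)
          ack(0, 6) = 7
        = ack(0, 7)
        ack(0, 7) = 8
      = ack(0, 8)
      ack(0, 8) = 9
... (trace truncated)
Result: ack(1, 9) = 11

11


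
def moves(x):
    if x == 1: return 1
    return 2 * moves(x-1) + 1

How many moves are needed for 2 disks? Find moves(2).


moves(2) = 2 * moves(1) + 1
moves(1) = 1  (base case)
moves(2) = 2 * 1 + 1 = 3

3


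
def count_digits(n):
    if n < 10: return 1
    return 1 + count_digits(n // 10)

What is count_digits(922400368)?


count_digits(922400368) = 1 + count_digits(92240036)
count_digits(92240036) = 1 + count_digits(9224003)
count_digits(9224003) = 1 + count_digits(922400)
count_digits(922400) = 1 + count_digits(92240)
count_digits(92240) = 1 + count_digits(9224)
count_digits(9224) = 1 + count_digits(922)
count_digits(922) = 1 + count_digits(92)
count_digits(92) = 1 + count_digits(9)
count_digits(9) = 1  (base case: 9 < 10)
Unwinding: 1 + 1 + 1 + 1 + 1 + 1 + 1 + 1 + 1 = 9

9


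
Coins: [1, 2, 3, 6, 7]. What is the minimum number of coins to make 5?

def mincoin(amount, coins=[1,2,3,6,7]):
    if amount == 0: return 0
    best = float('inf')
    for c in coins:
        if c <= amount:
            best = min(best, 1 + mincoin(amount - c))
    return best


Building up with DP:
mincoin(0) = 0
mincoin(1) = min(1+mincoin(0)=1+0=1) = 1
mincoin(2) = min(1+mincoin(1)=1+1=2, 1+mincoin(0)=1+0=1) = 1
mincoin(3) = min(1+mincoin(2)=1+1=2, 1+mincoin(1)=1+1=2, 1+mincoin(0)=1+0=1) = 1
mincoin(4) = min(1+mincoin(3)=1+1=2, 1+mincoin(2)=1+1=2, 1+mincoin(1)=1+1=2) = 2
mincoin(5) = min(1+mincoin(4)=1+2=3, 1+mincoin(3)=1+1=2, 1+mincoin(2)=1+1=2) = 2

2


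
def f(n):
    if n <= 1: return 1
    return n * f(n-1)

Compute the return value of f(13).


f(13)
= 13 * f(12)
= 13 * 12 * f(11)
= 13 * 12 * 11 * f(10)
= 13 * 12 * 11 * 10 * f(9)
= 13 * 12 * 11 * 10 * 9 * f(8)
= 13 * 12 * 11 * 10 * 9 * 8 * f(7)
= 13 * 12 * 11 * 10 * 9 * 8 * 7 * f(6)
= 13 * 12 * 11 * 10 * 9 * 8 * 7 * 6 * f(5)
= 13 * 12 * 11 * 10 * 9 * 8 * 7 * 6 * 5 * f(4)
= 13 * 12 * 11 * 10 * 9 * 8 * 7 * 6 * 5 * 4 * f(3)
= 13 * 12 * 11 * 10 * 9 * 8 * 7 * 6 * 5 * 4 * 3 * f(2)
= 13 * 12 * 11 * 10 * 9 * 8 * 7 * 6 * 5 * 4 * 3 * 2 * f(1)
= 13 * 12 * 11 * 10 * 9 * 8 * 7 * 6 * 5 * 4 * 3 * 2 * 1
= 6227020800

6227020800


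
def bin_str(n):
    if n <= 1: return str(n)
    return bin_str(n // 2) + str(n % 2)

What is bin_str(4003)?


bin_str(4003) = bin_str(2001) + '1'
bin_str(2001) = bin_str(1000) + '1'
bin_str(1000) = bin_str(500) + '0'
bin_str(500) = bin_str(250) + '0'
bin_str(250) = bin_str(125) + '0'
bin_str(125) = bin_str(62) + '1'
bin_str(62) = bin_str(31) + '0'
bin_str(31) = bin_str(15) + '1'
bin_str(15) = bin_str(7) + '1'
bin_str(7) = bin_str(3) + '1'
bin_str(3) = bin_str(1) + '1'
bin_str(1) = '1'  (base case)
Concatenating: '1' + '1' + '1' + '1' + '1' + '0' + '1' + '0' + '0' + '0' + '1' + '1' = '111110100011'

111110100011


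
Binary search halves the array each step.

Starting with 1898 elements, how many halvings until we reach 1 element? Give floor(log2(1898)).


1898 / 2 = 949
949 / 2 = 474
474 / 2 = 237
237 / 2 = 118
118 / 2 = 59
59 / 2 = 29
29 / 2 = 14
14 / 2 = 7
7 / 2 = 3
3 / 2 = 1
Reached 1 after 10 halvings

10


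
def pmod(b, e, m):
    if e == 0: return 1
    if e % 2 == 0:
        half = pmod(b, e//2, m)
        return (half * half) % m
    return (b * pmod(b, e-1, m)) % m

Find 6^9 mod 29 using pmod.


pmod(6, 9, 29): e is odd, compute pmod(6, 8, 29)
  pmod(6, 8, 29): e is even, compute pmod(6, 4, 29)
    pmod(6, 4, 29): e is even, compute pmod(6, 2, 29)
      pmod(6, 2, 29): e is even, compute pmod(6, 1, 29)
        pmod(6, 1, 29): e is odd, compute pmod(6, 0, 29)
          pmod(6, 0, 29) = 1
        (6 * 1) % 29 = 6
      half=6, (6*6) % 29 = 7
    half=7, (7*7) % 29 = 20
  half=20, (20*20) % 29 = 23
(6 * 23) % 29 = 22

22


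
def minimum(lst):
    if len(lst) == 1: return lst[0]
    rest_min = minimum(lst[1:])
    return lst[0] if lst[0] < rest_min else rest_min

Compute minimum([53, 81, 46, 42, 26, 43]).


minimum([53, 81, 46, 42, 26, 43]): compare 53 with minimum([81, 46, 42, 26, 43])
minimum([81, 46, 42, 26, 43]): compare 81 with minimum([46, 42, 26, 43])
minimum([46, 42, 26, 43]): compare 46 with minimum([42, 26, 43])
minimum([42, 26, 43]): compare 42 with minimum([26, 43])
minimum([26, 43]): compare 26 with minimum([43])
minimum([43]) = 43  (base case)
Compare 26 with 43 -> 26
Compare 42 with 26 -> 26
Compare 46 with 26 -> 26
Compare 81 with 26 -> 26
Compare 53 with 26 -> 26

26


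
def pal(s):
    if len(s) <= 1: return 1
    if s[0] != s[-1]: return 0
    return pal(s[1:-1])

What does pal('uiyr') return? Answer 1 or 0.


pal('uiyr'): s[0]='u' != s[-1]='r' -> return 0
Result: 0 (not a palindrome)

0


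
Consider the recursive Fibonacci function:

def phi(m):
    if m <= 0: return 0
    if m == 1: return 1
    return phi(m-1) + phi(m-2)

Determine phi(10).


Computing phi(10) bottom-up:
phi(0) = 0
phi(1) = 1
phi(2) = phi(1) + phi(0) = 1 + 0 = 1
phi(3) = phi(2) + phi(1) = 1 + 1 = 2
phi(4) = phi(3) + phi(2) = 2 + 1 = 3
phi(5) = phi(4) + phi(3) = 3 + 2 = 5
phi(6) = phi(5) + phi(4) = 5 + 3 = 8
phi(7) = phi(6) + phi(5) = 8 + 5 = 13
phi(8) = phi(7) + phi(6) = 13 + 8 = 21
phi(9) = phi(8) + phi(7) = 21 + 13 = 34
phi(10) = phi(9) + phi(8) = 34 + 21 = 55

55


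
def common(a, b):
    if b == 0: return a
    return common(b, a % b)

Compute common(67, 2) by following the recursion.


common(67, 2) = common(2, 1)
common(2, 1) = common(1, 0)
common(1, 0) = 1  (base case)

1


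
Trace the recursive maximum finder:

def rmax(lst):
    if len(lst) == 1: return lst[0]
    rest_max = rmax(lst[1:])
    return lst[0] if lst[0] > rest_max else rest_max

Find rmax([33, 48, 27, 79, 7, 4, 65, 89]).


rmax([33, 48, 27, 79, 7, 4, 65, 89]): compare 33 with rmax([48, 27, 79, 7, 4, 65, 89])
rmax([48, 27, 79, 7, 4, 65, 89]): compare 48 with rmax([27, 79, 7, 4, 65, 89])
rmax([27, 79, 7, 4, 65, 89]): compare 27 with rmax([79, 7, 4, 65, 89])
rmax([79, 7, 4, 65, 89]): compare 79 with rmax([7, 4, 65, 89])
rmax([7, 4, 65, 89]): compare 7 with rmax([4, 65, 89])
rmax([4, 65, 89]): compare 4 with rmax([65, 89])
rmax([65, 89]): compare 65 with rmax([89])
rmax([89]) = 89  (base case)
Compare 65 with 89 -> 89
Compare 4 with 89 -> 89
Compare 7 with 89 -> 89
Compare 79 with 89 -> 89
Compare 27 with 89 -> 89
Compare 48 with 89 -> 89
Compare 33 with 89 -> 89

89


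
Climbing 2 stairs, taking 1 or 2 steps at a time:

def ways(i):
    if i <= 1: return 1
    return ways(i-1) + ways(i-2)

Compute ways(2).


Building up from base cases:
ways(0) = 1
ways(1) = 1
ways(2) = ways(1) + ways(0) = 1 + 1 = 2

2


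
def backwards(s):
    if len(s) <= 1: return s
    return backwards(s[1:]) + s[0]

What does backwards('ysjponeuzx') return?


backwards('ysjponeuzx') = backwards('sjponeuzx') + 'y'
backwards('sjponeuzx') = backwards('jponeuzx') + 's'
backwards('jponeuzx') = backwards('poneuzx') + 'j'
backwards('poneuzx') = backwards('oneuzx') + 'p'
backwards('oneuzx') = backwards('neuzx') + 'o'
backwards('neuzx') = backwards('euzx') + 'n'
backwards('euzx') = backwards('uzx') + 'e'
backwards('uzx') = backwards('zx') + 'u'
backwards('zx') = backwards('x') + 'z'
backwards('x') = 'x'  (base case)
Concatenating: 'x' + 'z' + 'u' + 'e' + 'n' + 'o' + 'p' + 'j' + 's' + 'y' = 'xzuenopjsy'

xzuenopjsy


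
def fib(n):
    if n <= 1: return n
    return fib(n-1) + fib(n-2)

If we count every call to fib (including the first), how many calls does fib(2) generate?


Let C(n) = total calls for fib(n)
C(0) = 1, C(1) = 1
C(2) = 1 + C(1) + C(0) = 1 + 1 + 1 = 3

3


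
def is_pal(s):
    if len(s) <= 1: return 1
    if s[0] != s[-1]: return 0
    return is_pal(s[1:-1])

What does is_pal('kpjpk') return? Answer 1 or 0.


is_pal('kpjpk'): s[0]='k' == s[-1]='k' -> check is_pal('pjp')
is_pal('pjp'): s[0]='p' == s[-1]='p' -> check is_pal('j')
is_pal('j'): len <= 1 -> return 1  (base case)
Result: 1 (palindrome)

1


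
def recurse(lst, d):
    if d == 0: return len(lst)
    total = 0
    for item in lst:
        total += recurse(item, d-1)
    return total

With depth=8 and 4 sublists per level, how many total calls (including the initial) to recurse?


At depth 0 (root): 1 call
At depth 1: each of 1 parents calls recurse on 4 children = 4 calls
At depth 2: each of 4 parents calls recurse on 4 children = 16 calls
At depth 3: each of 16 parents calls recurse on 4 children = 64 calls
At depth 4: each of 64 parents calls recurse on 4 children = 256 calls
At depth 5: each of 256 parents calls recurse on 4 children = 1024 calls
At depth 6: each of 1024 parents calls recurse on 4 children = 4096 calls
At depth 7: each of 4096 parents calls recurse on 4 children = 16384 calls
At depth 8: each of 16384 parents calls recurse on 4 children = 65536 calls
Total: 1 + 4 + 16 + 64 + 256 + 1024 + 4096 + 16384 + 65536 = 87381

87381


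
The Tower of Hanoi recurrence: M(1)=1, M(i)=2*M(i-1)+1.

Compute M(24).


M(24) = 2 * M(23) + 1
M(23) = 2 * M(22) + 1
M(22) = 2 * M(21) + 1
M(21) = 2 * M(20) + 1
M(20) = 2 * M(19) + 1
M(19) = 2 * M(18) + 1
M(18) = 2 * M(17) + 1
M(17) = 2 * M(16) + 1
M(16) = 2 * M(15) + 1
M(15) = 2 * M(14) + 1
M(14) = 2 * M(13) + 1
M(13) = 2 * M(12) + 1
M(12) = 2 * M(11) + 1
M(11) = 2 * M(10) + 1
M(10) = 2 * M(9) + 1
M(9) = 2 * M(8) + 1
M(8) = 2 * M(7) + 1
M(7) = 2 * M(6) + 1
M(6) = 2 * M(5) + 1
M(5) = 2 * M(4) + 1
M(4) = 2 * M(3) + 1
M(3) = 2 * M(2) + 1
M(2) = 2 * M(1) + 1
M(1) = 1  (base case)
M(2) = 2 * 1 + 1 = 3
M(3) = 2 * 3 + 1 = 7
M(4) = 2 * 7 + 1 = 15
M(5) = 2 * 15 + 1 = 31
M(6) = 2 * 31 + 1 = 63
M(7) = 2 * 63 + 1 = 127
M(8) = 2 * 127 + 1 = 255
M(9) = 2 * 255 + 1 = 511
M(10) = 2 * 511 + 1 = 1023
M(11) = 2 * 1023 + 1 = 2047
M(12) = 2 * 2047 + 1 = 4095
M(13) = 2 * 4095 + 1 = 8191
M(14) = 2 * 8191 + 1 = 16383
M(15) = 2 * 16383 + 1 = 32767
M(16) = 2 * 32767 + 1 = 65535
M(17) = 2 * 65535 + 1 = 131071
M(18) = 2 * 131071 + 1 = 262143
M(19) = 2 * 262143 + 1 = 524287
M(20) = 2 * 524287 + 1 = 1048575
M(21) = 2 * 1048575 + 1 = 2097151
M(22) = 2 * 2097151 + 1 = 4194303
M(23) = 2 * 4194303 + 1 = 8388607
M(24) = 2 * 8388607 + 1 = 16777215

16777215


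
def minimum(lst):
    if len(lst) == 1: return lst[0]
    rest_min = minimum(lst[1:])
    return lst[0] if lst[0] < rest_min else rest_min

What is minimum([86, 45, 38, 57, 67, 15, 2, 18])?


minimum([86, 45, 38, 57, 67, 15, 2, 18]): compare 86 with minimum([45, 38, 57, 67, 15, 2, 18])
minimum([45, 38, 57, 67, 15, 2, 18]): compare 45 with minimum([38, 57, 67, 15, 2, 18])
minimum([38, 57, 67, 15, 2, 18]): compare 38 with minimum([57, 67, 15, 2, 18])
minimum([57, 67, 15, 2, 18]): compare 57 with minimum([67, 15, 2, 18])
minimum([67, 15, 2, 18]): compare 67 with minimum([15, 2, 18])
minimum([15, 2, 18]): compare 15 with minimum([2, 18])
minimum([2, 18]): compare 2 with minimum([18])
minimum([18]) = 18  (base case)
Compare 2 with 18 -> 2
Compare 15 with 2 -> 2
Compare 67 with 2 -> 2
Compare 57 with 2 -> 2
Compare 38 with 2 -> 2
Compare 45 with 2 -> 2
Compare 86 with 2 -> 2

2


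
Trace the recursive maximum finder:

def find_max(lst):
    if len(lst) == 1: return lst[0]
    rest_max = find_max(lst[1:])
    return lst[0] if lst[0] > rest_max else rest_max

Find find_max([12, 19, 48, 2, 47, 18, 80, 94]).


find_max([12, 19, 48, 2, 47, 18, 80, 94]): compare 12 with find_max([19, 48, 2, 47, 18, 80, 94])
find_max([19, 48, 2, 47, 18, 80, 94]): compare 19 with find_max([48, 2, 47, 18, 80, 94])
find_max([48, 2, 47, 18, 80, 94]): compare 48 with find_max([2, 47, 18, 80, 94])
find_max([2, 47, 18, 80, 94]): compare 2 with find_max([47, 18, 80, 94])
find_max([47, 18, 80, 94]): compare 47 with find_max([18, 80, 94])
find_max([18, 80, 94]): compare 18 with find_max([80, 94])
find_max([80, 94]): compare 80 with find_max([94])
find_max([94]) = 94  (base case)
Compare 80 with 94 -> 94
Compare 18 with 94 -> 94
Compare 47 with 94 -> 94
Compare 2 with 94 -> 94
Compare 48 with 94 -> 94
Compare 19 with 94 -> 94
Compare 12 with 94 -> 94

94


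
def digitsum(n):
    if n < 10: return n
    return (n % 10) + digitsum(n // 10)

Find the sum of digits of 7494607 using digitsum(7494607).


digitsum(7494607) = 7 + digitsum(749460)
digitsum(749460) = 0 + digitsum(74946)
digitsum(74946) = 6 + digitsum(7494)
digitsum(7494) = 4 + digitsum(749)
digitsum(749) = 9 + digitsum(74)
digitsum(74) = 4 + digitsum(7)
digitsum(7) = 7  (base case)
Total: 7 + 0 + 6 + 4 + 9 + 4 + 7 = 37

37


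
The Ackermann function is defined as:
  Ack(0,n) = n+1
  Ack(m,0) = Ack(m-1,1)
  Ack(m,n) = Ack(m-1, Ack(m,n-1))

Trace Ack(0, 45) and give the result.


Ack(0, 45) = 46
Result: Ack(0, 45) = 46

46


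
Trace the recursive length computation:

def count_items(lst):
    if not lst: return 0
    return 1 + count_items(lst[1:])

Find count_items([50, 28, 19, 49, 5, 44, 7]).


count_items([50, 28, 19, 49, 5, 44, 7]) = 1 + count_items([28, 19, 49, 5, 44, 7])
count_items([28, 19, 49, 5, 44, 7]) = 1 + count_items([19, 49, 5, 44, 7])
count_items([19, 49, 5, 44, 7]) = 1 + count_items([49, 5, 44, 7])
count_items([49, 5, 44, 7]) = 1 + count_items([5, 44, 7])
count_items([5, 44, 7]) = 1 + count_items([44, 7])
count_items([44, 7]) = 1 + count_items([7])
count_items([7]) = 1 + count_items([])
count_items([]) = 0  (base case)
Unwinding: 1 + 1 + 1 + 1 + 1 + 1 + 1 + 0 = 7

7


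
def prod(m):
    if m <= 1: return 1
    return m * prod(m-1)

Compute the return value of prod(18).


prod(18)
= 18 * prod(17)
= 18 * 17 * prod(16)
= 18 * 17 * 16 * prod(15)
= 18 * 17 * 16 * 15 * prod(14)
= 18 * 17 * 16 * 15 * 14 * prod(13)
= 18 * 17 * 16 * 15 * 14 * 13 * prod(12)
= 18 * 17 * 16 * 15 * 14 * 13 * 12 * prod(11)
= 18 * 17 * 16 * 15 * 14 * 13 * 12 * 11 * prod(10)
= 18 * 17 * 16 * 15 * 14 * 13 * 12 * 11 * 10 * prod(9)
= 18 * 17 * 16 * 15 * 14 * 13 * 12 * 11 * 10 * 9 * prod(8)
= 18 * 17 * 16 * 15 * 14 * 13 * 12 * 11 * 10 * 9 * 8 * prod(7)
= 18 * 17 * 16 * 15 * 14 * 13 * 12 * 11 * 10 * 9 * 8 * 7 * prod(6)
= 18 * 17 * 16 * 15 * 14 * 13 * 12 * 11 * 10 * 9 * 8 * 7 * 6 * prod(5)
= 18 * 17 * 16 * 15 * 14 * 13 * 12 * 11 * 10 * 9 * 8 * 7 * 6 * 5 * prod(4)
= 18 * 17 * 16 * 15 * 14 * 13 * 12 * 11 * 10 * 9 * 8 * 7 * 6 * 5 * 4 * prod(3)
= 18 * 17 * 16 * 15 * 14 * 13 * 12 * 11 * 10 * 9 * 8 * 7 * 6 * 5 * 4 * 3 * prod(2)
= 18 * 17 * 16 * 15 * 14 * 13 * 12 * 11 * 10 * 9 * 8 * 7 * 6 * 5 * 4 * 3 * 2 * prod(1)
= 18 * 17 * 16 * 15 * 14 * 13 * 12 * 11 * 10 * 9 * 8 * 7 * 6 * 5 * 4 * 3 * 2 * 1
= 6402373705728000

6402373705728000


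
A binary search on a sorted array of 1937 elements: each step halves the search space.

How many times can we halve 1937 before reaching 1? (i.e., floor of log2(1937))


1937 / 2 = 968
968 / 2 = 484
484 / 2 = 242
242 / 2 = 121
121 / 2 = 60
60 / 2 = 30
30 / 2 = 15
15 / 2 = 7
7 / 2 = 3
3 / 2 = 1
Reached 1 after 10 halvings

10


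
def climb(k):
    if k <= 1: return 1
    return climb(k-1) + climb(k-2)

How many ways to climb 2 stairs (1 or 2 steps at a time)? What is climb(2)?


Building up from base cases:
climb(0) = 1
climb(1) = 1
climb(2) = climb(1) + climb(0) = 1 + 1 = 2

2


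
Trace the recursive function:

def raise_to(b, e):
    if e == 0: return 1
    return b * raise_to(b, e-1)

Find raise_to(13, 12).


raise_to(13, 12)
= 13 * raise_to(13, 11)
= 13 * 13 * raise_to(13, 10)
= 13 * 13 * 13 * raise_to(13, 9)
= 13 * 13 * 13 * 13 * raise_to(13, 8)
= 13 * 13 * 13 * 13 * 13 * raise_to(13, 7)
= 13 * 13 * 13 * 13 * 13 * 13 * raise_to(13, 6)
= 13 * 13 * 13 * 13 * 13 * 13 * 13 * raise_to(13, 5)
= 13 * 13 * 13 * 13 * 13 * 13 * 13 * 13 * raise_to(13, 4)
= 13 * 13 * 13 * 13 * 13 * 13 * 13 * 13 * 13 * raise_to(13, 3)
= 13 * 13 * 13 * 13 * 13 * 13 * 13 * 13 * 13 * 13 * raise_to(13, 2)
= 13 * 13 * 13 * 13 * 13 * 13 * 13 * 13 * 13 * 13 * 13 * raise_to(13, 1)
= 13 * 13 * 13 * 13 * 13 * 13 * 13 * 13 * 13 * 13 * 13 * 13 * raise_to(13, 0)
= 13 * 13 * 13 * 13 * 13 * 13 * 13 * 13 * 13 * 13 * 13 * 13 * 1
= 23298085122481

23298085122481


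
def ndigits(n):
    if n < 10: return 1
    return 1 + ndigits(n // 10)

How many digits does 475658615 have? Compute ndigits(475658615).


ndigits(475658615) = 1 + ndigits(47565861)
ndigits(47565861) = 1 + ndigits(4756586)
ndigits(4756586) = 1 + ndigits(475658)
ndigits(475658) = 1 + ndigits(47565)
ndigits(47565) = 1 + ndigits(4756)
ndigits(4756) = 1 + ndigits(475)
ndigits(475) = 1 + ndigits(47)
ndigits(47) = 1 + ndigits(4)
ndigits(4) = 1  (base case: 4 < 10)
Unwinding: 1 + 1 + 1 + 1 + 1 + 1 + 1 + 1 + 1 = 9

9


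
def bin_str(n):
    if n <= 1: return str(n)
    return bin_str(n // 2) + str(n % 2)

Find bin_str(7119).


bin_str(7119) = bin_str(3559) + '1'
bin_str(3559) = bin_str(1779) + '1'
bin_str(1779) = bin_str(889) + '1'
bin_str(889) = bin_str(444) + '1'
bin_str(444) = bin_str(222) + '0'
bin_str(222) = bin_str(111) + '0'
bin_str(111) = bin_str(55) + '1'
bin_str(55) = bin_str(27) + '1'
bin_str(27) = bin_str(13) + '1'
bin_str(13) = bin_str(6) + '1'
bin_str(6) = bin_str(3) + '0'
bin_str(3) = bin_str(1) + '1'
bin_str(1) = '1'  (base case)
Concatenating: '1' + '1' + '0' + '1' + '1' + '1' + '1' + '0' + '0' + '1' + '1' + '1' + '1' = '1101111001111'

1101111001111


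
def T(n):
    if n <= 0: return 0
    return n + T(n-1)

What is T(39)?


T(39)
= 39 + 38 + 37 + 36 + 35 + 34 + 33 + 32 + 31 + 30 + 29 + 28 + 27 + 26 + 25 + 24 + 23 + 22 + 21 + 20 + 19 + 18 + 17 + 16 + 15 + 14 + 13 + 12 + 11 + 10 + 9 + 8 + 7 + 6 + 5 + 4 + 3 + 2 + 1 + T(0)
= 39 + 38 + 37 + 36 + 35 + 34 + 33 + 32 + 31 + 30 + 29 + 28 + 27 + 26 + 25 + 24 + 23 + 22 + 21 + 20 + 19 + 18 + 17 + 16 + 15 + 14 + 13 + 12 + 11 + 10 + 9 + 8 + 7 + 6 + 5 + 4 + 3 + 2 + 1 + 0
= 780

780


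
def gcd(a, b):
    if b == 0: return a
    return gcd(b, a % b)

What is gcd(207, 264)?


gcd(207, 264) = gcd(264, 207)
gcd(264, 207) = gcd(207, 57)
gcd(207, 57) = gcd(57, 36)
gcd(57, 36) = gcd(36, 21)
gcd(36, 21) = gcd(21, 15)
gcd(21, 15) = gcd(15, 6)
gcd(15, 6) = gcd(6, 3)
gcd(6, 3) = gcd(3, 0)
gcd(3, 0) = 3  (base case)

3


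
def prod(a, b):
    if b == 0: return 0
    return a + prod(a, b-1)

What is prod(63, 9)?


prod(63, 9) = 63 + prod(63, 8)
prod(63, 8) = 63 + prod(63, 7)
prod(63, 7) = 63 + prod(63, 6)
prod(63, 6) = 63 + prod(63, 5)
prod(63, 5) = 63 + prod(63, 4)
prod(63, 4) = 63 + prod(63, 3)
prod(63, 3) = 63 + prod(63, 2)
prod(63, 2) = 63 + prod(63, 1)
prod(63, 1) = 63 + prod(63, 0)
prod(63, 0) = 0  (base case)
Total: 63 + 63 + 63 + 63 + 63 + 63 + 63 + 63 + 63 + 0 = 567

567


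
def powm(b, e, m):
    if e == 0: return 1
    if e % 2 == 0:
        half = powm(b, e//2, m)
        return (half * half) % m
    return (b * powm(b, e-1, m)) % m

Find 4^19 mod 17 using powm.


powm(4, 19, 17): e is odd, compute powm(4, 18, 17)
  powm(4, 18, 17): e is even, compute powm(4, 9, 17)
    powm(4, 9, 17): e is odd, compute powm(4, 8, 17)
      powm(4, 8, 17): e is even, compute powm(4, 4, 17)
        powm(4, 4, 17): e is even, compute powm(4, 2, 17)
          powm(4, 2, 17): e is even, compute powm(4, 1, 17)
          powm(4, 1, 17): e is odd, compute powm(4, 0, 17)
          powm(4, 0, 17) = 1
          (4 * 1) % 17 = 4
          half=4, (4*4) % 17 = 16
        half=16, (16*16) % 17 = 1
      half=1, (1*1) % 17 = 1
    (4 * 1) % 17 = 4
  half=4, (4*4) % 17 = 16
(4 * 16) % 17 = 13

13


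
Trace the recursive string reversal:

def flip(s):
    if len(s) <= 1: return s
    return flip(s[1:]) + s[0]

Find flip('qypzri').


flip('qypzri') = flip('ypzri') + 'q'
flip('ypzri') = flip('pzri') + 'y'
flip('pzri') = flip('zri') + 'p'
flip('zri') = flip('ri') + 'z'
flip('ri') = flip('i') + 'r'
flip('i') = 'i'  (base case)
Concatenating: 'i' + 'r' + 'z' + 'p' + 'y' + 'q' = 'irzpyq'

irzpyq


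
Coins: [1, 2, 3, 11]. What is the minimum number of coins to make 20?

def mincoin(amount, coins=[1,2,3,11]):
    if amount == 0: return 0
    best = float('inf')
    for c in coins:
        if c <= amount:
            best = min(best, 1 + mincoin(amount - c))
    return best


Building up with DP:
mincoin(0) = 0
mincoin(1) = min(1+mincoin(0)=1+0=1) = 1
mincoin(2) = min(1+mincoin(1)=1+1=2, 1+mincoin(0)=1+0=1) = 1
mincoin(3) = min(1+mincoin(2)=1+1=2, 1+mincoin(1)=1+1=2, 1+mincoin(0)=1+0=1) = 1
mincoin(4) = min(1+mincoin(3)=1+1=2, 1+mincoin(2)=1+1=2, 1+mincoin(1)=1+1=2) = 2
mincoin(5) = min(1+mincoin(4)=1+2=3, 1+mincoin(3)=1+1=2, 1+mincoin(2)=1+1=2) = 2
mincoin(6) = min(1+mincoin(5)=1+2=3, 1+mincoin(4)=1+2=3, 1+mincoin(3)=1+1=2) = 2
mincoin(7) = min(1+mincoin(6)=1+2=3, 1+mincoin(5)=1+2=3, 1+mincoin(4)=1+2=3) = 3
mincoin(8) = min(1+mincoin(7)=1+3=4, 1+mincoin(6)=1+2=3, 1+mincoin(5)=1+2=3) = 3
mincoin(9) = min(1+mincoin(8)=1+3=4, 1+mincoin(7)=1+3=4, 1+mincoin(6)=1+2=3) = 3
mincoin(10) = min(1+mincoin(9)=1+3=4, 1+mincoin(8)=1+3=4, 1+mincoin(7)=1+3=4) = 4
mincoin(11) = min(1+mincoin(10)=1+4=5, 1+mincoin(9)=1+3=4, 1+mincoin(8)=1+3=4, 1+mincoin(0)=1+0=1) = 1
mincoin(12) = min(1+mincoin(11)=1+1=2, 1+mincoin(10)=1+4=5, 1+mincoin(9)=1+3=4, 1+mincoin(1)=1+1=2) = 2
mincoin(13) = min(1+mincoin(12)=1+2=3, 1+mincoin(11)=1+1=2, 1+mincoin(10)=1+4=5, 1+mincoin(2)=1+1=2) = 2
mincoin(14) = min(1+mincoin(13)=1+2=3, 1+mincoin(12)=1+2=3, 1+mincoin(11)=1+1=2, 1+mincoin(3)=1+1=2) = 2
mincoin(15) = min(1+mincoin(14)=1+2=3, 1+mincoin(13)=1+2=3, 1+mincoin(12)=1+2=3, 1+mincoin(4)=1+2=3) = 3
mincoin(16) = min(1+mincoin(15)=1+3=4, 1+mincoin(14)=1+2=3, 1+mincoin(13)=1+2=3, 1+mincoin(5)=1+2=3) = 3
mincoin(17) = min(1+mincoin(16)=1+3=4, 1+mincoin(15)=1+3=4, 1+mincoin(14)=1+2=3, 1+mincoin(6)=1+2=3) = 3
mincoin(18) = min(1+mincoin(17)=1+3=4, 1+mincoin(16)=1+3=4, 1+mincoin(15)=1+3=4, 1+mincoin(7)=1+3=4) = 4
mincoin(19) = min(1+mincoin(18)=1+4=5, 1+mincoin(17)=1+3=4, 1+mincoin(16)=1+3=4, 1+mincoin(8)=1+3=4) = 4
mincoin(20) = min(1+mincoin(19)=1+4=5, 1+mincoin(18)=1+4=5, 1+mincoin(17)=1+3=4, 1+mincoin(9)=1+3=4) = 4

4


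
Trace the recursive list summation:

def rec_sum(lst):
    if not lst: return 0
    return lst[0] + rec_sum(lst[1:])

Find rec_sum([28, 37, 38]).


rec_sum([28, 37, 38]) = 28 + rec_sum([37, 38])
rec_sum([37, 38]) = 37 + rec_sum([38])
rec_sum([38]) = 38 + rec_sum([])
rec_sum([]) = 0  (base case)
Total: 28 + 37 + 38 + 0 = 103

103


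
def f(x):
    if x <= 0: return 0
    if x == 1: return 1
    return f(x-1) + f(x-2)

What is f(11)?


Computing f(11) bottom-up:
f(0) = 0
f(1) = 1
f(2) = f(1) + f(0) = 1 + 0 = 1
f(3) = f(2) + f(1) = 1 + 1 = 2
f(4) = f(3) + f(2) = 2 + 1 = 3
f(5) = f(4) + f(3) = 3 + 2 = 5
f(6) = f(5) + f(4) = 5 + 3 = 8
f(7) = f(6) + f(5) = 8 + 5 = 13
f(8) = f(7) + f(6) = 13 + 8 = 21
f(9) = f(8) + f(7) = 21 + 13 = 34
f(10) = f(9) + f(8) = 34 + 21 = 55
f(11) = f(10) + f(9) = 55 + 34 = 89

89


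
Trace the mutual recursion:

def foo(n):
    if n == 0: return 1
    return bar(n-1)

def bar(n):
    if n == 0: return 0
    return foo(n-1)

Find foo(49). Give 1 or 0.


foo(49) = bar(48)
bar(48) = foo(47)
foo(47) = bar(46)
bar(46) = foo(45)
foo(45) = bar(44)
bar(44) = foo(43)
foo(43) = bar(42)
bar(42) = foo(41)
foo(41) = bar(40)
bar(40) = foo(39)
foo(39) = bar(38)
bar(38) = foo(37)
foo(37) = bar(36)
bar(36) = foo(35)
foo(35) = bar(34)
bar(34) = foo(33)
foo(33) = bar(32)
bar(32) = foo(31)
foo(31) = bar(30)
bar(30) = foo(29)
foo(29) = bar(28)
bar(28) = foo(27)
foo(27) = bar(26)
bar(26) = foo(25)
foo(25) = bar(24)
bar(24) = foo(23)
foo(23) = bar(22)
bar(22) = foo(21)
foo(21) = bar(20)
bar(20) = foo(19)
foo(19) = bar(18)
bar(18) = foo(17)
foo(17) = bar(16)
bar(16) = foo(15)
foo(15) = bar(14)
bar(14) = foo(13)
foo(13) = bar(12)
bar(12) = foo(11)
foo(11) = bar(10)
bar(10) = foo(9)
foo(9) = bar(8)
bar(8) = foo(7)
foo(7) = bar(6)
bar(6) = foo(5)
foo(5) = bar(4)
bar(4) = foo(3)
foo(3) = bar(2)
bar(2) = foo(1)
foo(1) = bar(0)
bar(0) = 0  (base case)
Result: 0

0


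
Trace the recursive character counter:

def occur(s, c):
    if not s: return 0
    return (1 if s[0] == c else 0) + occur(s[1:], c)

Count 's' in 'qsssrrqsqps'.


s[0]='q' != 's' -> 0
s[0]='s' == 's' -> 1
s[0]='s' == 's' -> 1
s[0]='s' == 's' -> 1
s[0]='r' != 's' -> 0
s[0]='r' != 's' -> 0
s[0]='q' != 's' -> 0
s[0]='s' == 's' -> 1
s[0]='q' != 's' -> 0
s[0]='p' != 's' -> 0
s[0]='s' == 's' -> 1
Sum: 0 + 1 + 1 + 1 + 0 + 0 + 0 + 1 + 0 + 0 + 1 = 5

5


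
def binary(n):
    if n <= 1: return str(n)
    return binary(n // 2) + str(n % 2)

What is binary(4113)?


binary(4113) = binary(2056) + '1'
binary(2056) = binary(1028) + '0'
binary(1028) = binary(514) + '0'
binary(514) = binary(257) + '0'
binary(257) = binary(128) + '1'
binary(128) = binary(64) + '0'
binary(64) = binary(32) + '0'
binary(32) = binary(16) + '0'
binary(16) = binary(8) + '0'
binary(8) = binary(4) + '0'
binary(4) = binary(2) + '0'
binary(2) = binary(1) + '0'
binary(1) = '1'  (base case)
Concatenating: '1' + '0' + '0' + '0' + '0' + '0' + '0' + '0' + '1' + '0' + '0' + '0' + '1' = '1000000010001'

1000000010001


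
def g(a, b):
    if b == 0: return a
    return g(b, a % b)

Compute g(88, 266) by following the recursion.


g(88, 266) = g(266, 88)
g(266, 88) = g(88, 2)
g(88, 2) = g(2, 0)
g(2, 0) = 2  (base case)

2


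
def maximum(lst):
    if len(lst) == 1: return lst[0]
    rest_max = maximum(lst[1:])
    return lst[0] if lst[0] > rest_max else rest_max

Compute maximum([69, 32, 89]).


maximum([69, 32, 89]): compare 69 with maximum([32, 89])
maximum([32, 89]): compare 32 with maximum([89])
maximum([89]) = 89  (base case)
Compare 32 with 89 -> 89
Compare 69 with 89 -> 89

89


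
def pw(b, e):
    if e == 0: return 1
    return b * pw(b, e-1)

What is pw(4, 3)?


pw(4, 3)
= 4 * pw(4, 2)
= 4 * 4 * pw(4, 1)
= 4 * 4 * 4 * pw(4, 0)
= 4 * 4 * 4 * 1
= 64

64


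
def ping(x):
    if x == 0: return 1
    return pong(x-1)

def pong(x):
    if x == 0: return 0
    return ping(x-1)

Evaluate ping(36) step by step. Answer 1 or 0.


ping(36) = pong(35)
pong(35) = ping(34)
ping(34) = pong(33)
pong(33) = ping(32)
ping(32) = pong(31)
pong(31) = ping(30)
ping(30) = pong(29)
pong(29) = ping(28)
ping(28) = pong(27)
pong(27) = ping(26)
ping(26) = pong(25)
pong(25) = ping(24)
ping(24) = pong(23)
pong(23) = ping(22)
ping(22) = pong(21)
pong(21) = ping(20)
ping(20) = pong(19)
pong(19) = ping(18)
ping(18) = pong(17)
pong(17) = ping(16)
ping(16) = pong(15)
pong(15) = ping(14)
ping(14) = pong(13)
pong(13) = ping(12)
ping(12) = pong(11)
pong(11) = ping(10)
ping(10) = pong(9)
pong(9) = ping(8)
ping(8) = pong(7)
pong(7) = ping(6)
ping(6) = pong(5)
pong(5) = ping(4)
ping(4) = pong(3)
pong(3) = ping(2)
ping(2) = pong(1)
pong(1) = ping(0)
ping(0) = 1  (base case)
Result: 1

1


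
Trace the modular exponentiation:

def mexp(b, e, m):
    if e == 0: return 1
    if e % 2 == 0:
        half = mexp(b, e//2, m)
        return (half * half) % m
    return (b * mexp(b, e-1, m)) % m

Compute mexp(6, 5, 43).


mexp(6, 5, 43): e is odd, compute mexp(6, 4, 43)
  mexp(6, 4, 43): e is even, compute mexp(6, 2, 43)
    mexp(6, 2, 43): e is even, compute mexp(6, 1, 43)
      mexp(6, 1, 43): e is odd, compute mexp(6, 0, 43)
        mexp(6, 0, 43) = 1
      (6 * 1) % 43 = 6
    half=6, (6*6) % 43 = 36
  half=36, (36*36) % 43 = 6
(6 * 6) % 43 = 36

36


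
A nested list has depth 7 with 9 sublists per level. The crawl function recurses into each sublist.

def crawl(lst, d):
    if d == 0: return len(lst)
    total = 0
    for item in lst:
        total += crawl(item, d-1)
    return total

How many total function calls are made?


At depth 0 (root): 1 call
At depth 1: each of 1 parents calls crawl on 9 children = 9 calls
At depth 2: each of 9 parents calls crawl on 9 children = 81 calls
At depth 3: each of 81 parents calls crawl on 9 children = 729 calls
At depth 4: each of 729 parents calls crawl on 9 children = 6561 calls
At depth 5: each of 6561 parents calls crawl on 9 children = 59049 calls
At depth 6: each of 59049 parents calls crawl on 9 children = 531441 calls
At depth 7: each of 531441 parents calls crawl on 9 children = 4782969 calls
Total: 1 + 9 + 81 + 729 + 6561 + 59049 + 531441 + 4782969 = 5380840

5380840


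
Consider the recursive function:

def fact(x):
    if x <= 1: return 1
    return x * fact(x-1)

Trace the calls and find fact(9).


fact(9)
= 9 * fact(8)
= 9 * 8 * fact(7)
= 9 * 8 * 7 * fact(6)
= 9 * 8 * 7 * 6 * fact(5)
= 9 * 8 * 7 * 6 * 5 * fact(4)
= 9 * 8 * 7 * 6 * 5 * 4 * fact(3)
= 9 * 8 * 7 * 6 * 5 * 4 * 3 * fact(2)
= 9 * 8 * 7 * 6 * 5 * 4 * 3 * 2 * fact(1)
= 9 * 8 * 7 * 6 * 5 * 4 * 3 * 2 * 1
= 362880

362880


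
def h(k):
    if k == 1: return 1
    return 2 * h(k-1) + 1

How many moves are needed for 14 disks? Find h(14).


h(14) = 2 * h(13) + 1
h(13) = 2 * h(12) + 1
h(12) = 2 * h(11) + 1
h(11) = 2 * h(10) + 1
h(10) = 2 * h(9) + 1
h(9) = 2 * h(8) + 1
h(8) = 2 * h(7) + 1
h(7) = 2 * h(6) + 1
h(6) = 2 * h(5) + 1
h(5) = 2 * h(4) + 1
h(4) = 2 * h(3) + 1
h(3) = 2 * h(2) + 1
h(2) = 2 * h(1) + 1
h(1) = 1  (base case)
h(2) = 2 * 1 + 1 = 3
h(3) = 2 * 3 + 1 = 7
h(4) = 2 * 7 + 1 = 15
h(5) = 2 * 15 + 1 = 31
h(6) = 2 * 31 + 1 = 63
h(7) = 2 * 63 + 1 = 127
h(8) = 2 * 127 + 1 = 255
h(9) = 2 * 255 + 1 = 511
h(10) = 2 * 511 + 1 = 1023
h(11) = 2 * 1023 + 1 = 2047
h(12) = 2 * 2047 + 1 = 4095
h(13) = 2 * 4095 + 1 = 8191
h(14) = 2 * 8191 + 1 = 16383

16383


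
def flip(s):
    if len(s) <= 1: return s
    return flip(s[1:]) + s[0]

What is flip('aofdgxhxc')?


flip('aofdgxhxc') = flip('ofdgxhxc') + 'a'
flip('ofdgxhxc') = flip('fdgxhxc') + 'o'
flip('fdgxhxc') = flip('dgxhxc') + 'f'
flip('dgxhxc') = flip('gxhxc') + 'd'
flip('gxhxc') = flip('xhxc') + 'g'
flip('xhxc') = flip('hxc') + 'x'
flip('hxc') = flip('xc') + 'h'
flip('xc') = flip('c') + 'x'
flip('c') = 'c'  (base case)
Concatenating: 'c' + 'x' + 'h' + 'x' + 'g' + 'd' + 'f' + 'o' + 'a' = 'cxhxgdfoa'

cxhxgdfoa


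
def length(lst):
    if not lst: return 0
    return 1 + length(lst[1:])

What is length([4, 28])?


length([4, 28]) = 1 + length([28])
length([28]) = 1 + length([])
length([]) = 0  (base case)
Unwinding: 1 + 1 + 0 = 2

2


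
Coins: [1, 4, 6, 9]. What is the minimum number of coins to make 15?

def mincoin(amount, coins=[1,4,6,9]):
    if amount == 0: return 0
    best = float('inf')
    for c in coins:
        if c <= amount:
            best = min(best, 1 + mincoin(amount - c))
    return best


Building up with DP:
mincoin(0) = 0
mincoin(1) = min(1+mincoin(0)=1+0=1) = 1
mincoin(2) = min(1+mincoin(1)=1+1=2) = 2
mincoin(3) = min(1+mincoin(2)=1+2=3) = 3
mincoin(4) = min(1+mincoin(3)=1+3=4, 1+mincoin(0)=1+0=1) = 1
mincoin(5) = min(1+mincoin(4)=1+1=2, 1+mincoin(1)=1+1=2) = 2
mincoin(6) = min(1+mincoin(5)=1+2=3, 1+mincoin(2)=1+2=3, 1+mincoin(0)=1+0=1) = 1
mincoin(7) = min(1+mincoin(6)=1+1=2, 1+mincoin(3)=1+3=4, 1+mincoin(1)=1+1=2) = 2
mincoin(8) = min(1+mincoin(7)=1+2=3, 1+mincoin(4)=1+1=2, 1+mincoin(2)=1+2=3) = 2
mincoin(9) = min(1+mincoin(8)=1+2=3, 1+mincoin(5)=1+2=3, 1+mincoin(3)=1+3=4, 1+mincoin(0)=1+0=1) = 1
mincoin(10) = min(1+mincoin(9)=1+1=2, 1+mincoin(6)=1+1=2, 1+mincoin(4)=1+1=2, 1+mincoin(1)=1+1=2) = 2
mincoin(11) = min(1+mincoin(10)=1+2=3, 1+mincoin(7)=1+2=3, 1+mincoin(5)=1+2=3, 1+mincoin(2)=1+2=3) = 3
mincoin(12) = min(1+mincoin(11)=1+3=4, 1+mincoin(8)=1+2=3, 1+mincoin(6)=1+1=2, 1+mincoin(3)=1+3=4) = 2
mincoin(13) = min(1+mincoin(12)=1+2=3, 1+mincoin(9)=1+1=2, 1+mincoin(7)=1+2=3, 1+mincoin(4)=1+1=2) = 2
mincoin(14) = min(1+mincoin(13)=1+2=3, 1+mincoin(10)=1+2=3, 1+mincoin(8)=1+2=3, 1+mincoin(5)=1+2=3) = 3
mincoin(15) = min(1+mincoin(14)=1+3=4, 1+mincoin(11)=1+3=4, 1+mincoin(9)=1+1=2, 1+mincoin(6)=1+1=2) = 2

2


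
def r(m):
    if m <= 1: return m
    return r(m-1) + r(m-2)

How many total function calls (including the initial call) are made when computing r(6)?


Let C(n) = total calls for r(n)
C(0) = 1, C(1) = 1
C(2) = 1 + C(1) + C(0) = 1 + 1 + 1 = 3
C(3) = 1 + C(2) + C(1) = 1 + 3 + 1 = 5
C(4) = 1 + C(3) + C(2) = 1 + 5 + 3 = 9
C(5) = 1 + C(4) + C(3) = 1 + 9 + 5 = 15
C(6) = 1 + C(5) + C(4) = 1 + 15 + 9 = 25

25


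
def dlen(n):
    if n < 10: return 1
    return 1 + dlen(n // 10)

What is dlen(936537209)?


dlen(936537209) = 1 + dlen(93653720)
dlen(93653720) = 1 + dlen(9365372)
dlen(9365372) = 1 + dlen(936537)
dlen(936537) = 1 + dlen(93653)
dlen(93653) = 1 + dlen(9365)
dlen(9365) = 1 + dlen(936)
dlen(936) = 1 + dlen(93)
dlen(93) = 1 + dlen(9)
dlen(9) = 1  (base case: 9 < 10)
Unwinding: 1 + 1 + 1 + 1 + 1 + 1 + 1 + 1 + 1 = 9

9


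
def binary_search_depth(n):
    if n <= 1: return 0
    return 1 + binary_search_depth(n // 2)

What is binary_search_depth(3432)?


3432 / 2 = 1716
1716 / 2 = 858
858 / 2 = 429
429 / 2 = 214
214 / 2 = 107
107 / 2 = 53
53 / 2 = 26
26 / 2 = 13
13 / 2 = 6
6 / 2 = 3
3 / 2 = 1
Reached 1 after 11 halvings

11


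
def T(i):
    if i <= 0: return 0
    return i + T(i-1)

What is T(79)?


T(79)
= 79 + 78 + 77 + 76 + 75 + 74 + 73 + 72 + 71 + 70 + 69 + 68 + 67 + 66 + 65 + 64 + 63 + 62 + 61 + 60 + 59 + 58 + 57 + 56 + 55 + 54 + 53 + 52 + 51 + 50 + 49 + 48 + 47 + 46 + 45 + 44 + 43 + 42 + 41 + 40 + 39 + 38 + 37 + 36 + 35 + 34 + 33 + 32 + 31 + 30 + 29 + 28 + 27 + 26 + 25 + 24 + 23 + 22 + 21 + 20 + 19 + 18 + 17 + 16 + 15 + 14 + 13 + 12 + 11 + 10 + 9 + 8 + 7 + 6 + 5 + 4 + 3 + 2 + 1 + T(0)
= 79 + 78 + 77 + 76 + 75 + 74 + 73 + 72 + 71 + 70 + 69 + 68 + 67 + 66 + 65 + 64 + 63 + 62 + 61 + 60 + 59 + 58 + 57 + 56 + 55 + 54 + 53 + 52 + 51 + 50 + 49 + 48 + 47 + 46 + 45 + 44 + 43 + 42 + 41 + 40 + 39 + 38 + 37 + 36 + 35 + 34 + 33 + 32 + 31 + 30 + 29 + 28 + 27 + 26 + 25 + 24 + 23 + 22 + 21 + 20 + 19 + 18 + 17 + 16 + 15 + 14 + 13 + 12 + 11 + 10 + 9 + 8 + 7 + 6 + 5 + 4 + 3 + 2 + 1 + 0
= 3160

3160


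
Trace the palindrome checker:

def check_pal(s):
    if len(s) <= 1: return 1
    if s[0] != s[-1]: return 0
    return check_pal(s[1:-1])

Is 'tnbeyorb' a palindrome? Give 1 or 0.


check_pal('tnbeyorb'): s[0]='t' != s[-1]='b' -> return 0
Result: 0 (not a palindrome)

0
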